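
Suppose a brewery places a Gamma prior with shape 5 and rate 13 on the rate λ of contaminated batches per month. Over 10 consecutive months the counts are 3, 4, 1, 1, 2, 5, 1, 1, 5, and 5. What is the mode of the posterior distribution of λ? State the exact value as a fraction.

Total count: 3 + 4 + 1 + 1 + 2 + 5 + 1 + 1 + 5 + 5 = 28.
Total exposure: 10 months.
The Gamma prior is conjugate for the Poisson rate, so λ | data ~ Gamma(5+28, 13+10) = Gamma(33, 23).
Posterior mode = (α'−1)/β' = 32/23.

32/23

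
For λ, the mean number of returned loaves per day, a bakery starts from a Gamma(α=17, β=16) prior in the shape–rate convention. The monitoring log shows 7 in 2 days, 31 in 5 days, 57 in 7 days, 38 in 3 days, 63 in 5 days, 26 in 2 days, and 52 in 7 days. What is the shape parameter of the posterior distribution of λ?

291

Total count: 7 + 31 + 57 + 38 + 63 + 26 + 52 = 274.
Total exposure: 2 + 5 + 7 + 3 + 5 + 2 + 7 = 31 days.
Posterior: α' = 17 + 274 = 291, β' = 16 + 31 = 47.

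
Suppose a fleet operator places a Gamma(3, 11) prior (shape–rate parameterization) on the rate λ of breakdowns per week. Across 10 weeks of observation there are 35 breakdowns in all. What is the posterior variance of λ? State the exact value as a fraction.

38/441

Total count 35 over total exposure 10 weeks.
By Gamma–Poisson conjugacy, the posterior is Gamma(α + Σx, β + Σt) = Gamma(3 + 35, 11 + 10) = Gamma(38, 21).
Posterior variance = α'/β'² = 38/441.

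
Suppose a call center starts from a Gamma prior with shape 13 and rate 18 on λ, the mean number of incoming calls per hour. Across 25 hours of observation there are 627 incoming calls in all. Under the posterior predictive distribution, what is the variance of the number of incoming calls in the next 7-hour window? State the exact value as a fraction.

Total count 627 over total exposure 25 hours.
By Gamma–Poisson conjugacy, the posterior is Gamma(α + Σx, β + Σt) = Gamma(13 + 627, 18 + 25) = Gamma(640, 43).
The posterior predictive for a window of length T is Negative Binomial with variance T·α'·(β'+T)/β'² = 7·640·50/1849 = 224000/1849.

224000/1849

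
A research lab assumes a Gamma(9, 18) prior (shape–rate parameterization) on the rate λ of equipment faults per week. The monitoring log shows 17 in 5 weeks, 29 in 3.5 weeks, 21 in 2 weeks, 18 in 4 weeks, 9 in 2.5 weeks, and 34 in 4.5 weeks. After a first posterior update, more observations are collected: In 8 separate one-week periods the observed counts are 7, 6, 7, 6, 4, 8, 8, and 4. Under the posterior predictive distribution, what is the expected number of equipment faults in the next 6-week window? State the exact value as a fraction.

Total count: 17 + 29 + 21 + 18 + 9 + 34 = 128.
Total exposure: 5 + 3.5 + 2 + 4 + 2.5 + 4.5 = 21.5 weeks.
After the first batch: Gamma(9 + 128, 18 + 21.5) = Gamma(137, 79/2).
Total count: 7 + 6 + 7 + 6 + 4 + 8 + 8 + 4 = 50.
Total exposure: 8 weeks.
After the second batch: Gamma(137 + 50, 79/2 + 8) = Gamma(187, 95/2).
Predictive mean over a 6-week window = T·E[λ|data] = 6·187/(95/2) = 2244/95.

2244/95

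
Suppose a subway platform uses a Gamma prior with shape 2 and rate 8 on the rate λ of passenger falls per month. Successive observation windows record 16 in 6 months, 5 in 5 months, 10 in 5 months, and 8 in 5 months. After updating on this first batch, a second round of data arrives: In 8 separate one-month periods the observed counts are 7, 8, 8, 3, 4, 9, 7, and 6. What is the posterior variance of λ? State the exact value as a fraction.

93/1369

Total count: 16 + 5 + 10 + 8 = 39.
Total exposure: 6 + 5 + 5 + 5 = 21 months.
After the first batch: Gamma(2 + 39, 8 + 21) = Gamma(41, 29).
Total count: 7 + 8 + 8 + 3 + 4 + 9 + 7 + 6 = 52.
Total exposure: 8 months.
After the second batch: Gamma(41 + 52, 29 + 8) = Gamma(93, 37).
Posterior variance = α'/β'² = 93/1369.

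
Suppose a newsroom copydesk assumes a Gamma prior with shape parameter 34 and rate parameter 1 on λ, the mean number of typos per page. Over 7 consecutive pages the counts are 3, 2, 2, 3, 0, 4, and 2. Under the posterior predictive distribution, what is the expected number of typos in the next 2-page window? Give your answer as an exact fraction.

25/2

Total count: 3 + 2 + 2 + 3 + 0 + 4 + 2 = 16.
Total exposure: 7 pages.
Conjugate update: add total count to the shape and total exposure to the rate, giving Gamma(50, 8).
Predictive mean over a 2-page window = T·E[λ|data] = 2·50/8 = 25/2.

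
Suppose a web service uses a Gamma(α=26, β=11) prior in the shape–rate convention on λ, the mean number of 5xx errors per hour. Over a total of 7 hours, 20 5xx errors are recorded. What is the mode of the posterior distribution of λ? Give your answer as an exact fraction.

5/2

Total count 20 over total exposure 7 hours.
Conjugate update: add total count to the shape and total exposure to the rate, giving Gamma(46, 18).
Posterior mode = (α'−1)/β' = 45/18 = 5/2.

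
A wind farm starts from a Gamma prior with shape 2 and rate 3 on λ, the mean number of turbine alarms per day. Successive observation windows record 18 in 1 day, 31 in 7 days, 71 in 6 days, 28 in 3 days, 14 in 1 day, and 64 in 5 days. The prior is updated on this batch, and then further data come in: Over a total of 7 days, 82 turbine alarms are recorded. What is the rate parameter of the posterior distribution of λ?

Total count: 18 + 31 + 71 + 28 + 14 + 64 = 226.
Total exposure: 1 + 7 + 6 + 3 + 1 + 5 = 23 days.
After the first batch: Gamma(2 + 226, 3 + 23) = Gamma(228, 26).
Total count 82 over total exposure 7 days.
After the second batch: Gamma(228 + 82, 26 + 7) = Gamma(310, 33).

33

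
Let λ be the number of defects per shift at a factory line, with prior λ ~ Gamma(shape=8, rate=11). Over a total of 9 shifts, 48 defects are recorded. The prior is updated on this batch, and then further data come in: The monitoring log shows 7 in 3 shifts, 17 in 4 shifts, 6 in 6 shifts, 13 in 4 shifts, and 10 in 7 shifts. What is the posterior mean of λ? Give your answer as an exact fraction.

Total count 48 over total exposure 9 shifts.
After the first batch: Gamma(8 + 48, 11 + 9) = Gamma(56, 20).
Total count: 7 + 17 + 6 + 13 + 10 = 53.
Total exposure: 3 + 4 + 6 + 4 + 7 = 24 shifts.
After the second batch: Gamma(56 + 53, 20 + 24) = Gamma(109, 44).
Posterior mean = α'/β' = 109/44.

109/44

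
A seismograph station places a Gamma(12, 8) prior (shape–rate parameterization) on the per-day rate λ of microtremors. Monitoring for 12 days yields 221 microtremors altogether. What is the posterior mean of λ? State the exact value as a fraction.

233/20

Total count 221 over total exposure 12 days.
Conjugate update: add total count to the shape and total exposure to the rate, giving Gamma(233, 20).
Posterior mean = α'/β' = 233/20.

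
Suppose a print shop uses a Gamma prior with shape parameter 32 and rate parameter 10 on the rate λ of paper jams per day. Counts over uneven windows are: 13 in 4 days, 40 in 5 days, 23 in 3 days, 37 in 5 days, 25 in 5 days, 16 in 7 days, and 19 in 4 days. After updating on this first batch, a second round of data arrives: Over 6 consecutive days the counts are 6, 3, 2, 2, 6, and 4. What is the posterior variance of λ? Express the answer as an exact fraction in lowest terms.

228/2401

Total count: 13 + 40 + 23 + 37 + 25 + 16 + 19 = 173.
Total exposure: 4 + 5 + 3 + 5 + 5 + 7 + 4 = 33 days.
After the first batch: Gamma(32 + 173, 10 + 33) = Gamma(205, 43).
Total count: 6 + 3 + 2 + 2 + 6 + 4 = 23.
Total exposure: 6 days.
After the second batch: Gamma(205 + 23, 43 + 6) = Gamma(228, 49).
Posterior variance = α'/β'² = 228/2401.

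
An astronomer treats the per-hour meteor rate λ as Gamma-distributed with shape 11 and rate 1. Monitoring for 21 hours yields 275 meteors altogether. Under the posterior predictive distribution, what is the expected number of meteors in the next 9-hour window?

117

Total count 275 over total exposure 21 hours.
Posterior: α' = 11 + 275 = 286, β' = 1 + 21 = 22.
Predictive mean over a 9-hour window = T·E[λ|data] = 9·286/22 = 117.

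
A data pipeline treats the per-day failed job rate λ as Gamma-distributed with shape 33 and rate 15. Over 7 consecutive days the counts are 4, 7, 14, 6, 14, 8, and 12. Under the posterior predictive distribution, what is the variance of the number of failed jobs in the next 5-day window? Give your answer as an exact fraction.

6615/242

Total count: 4 + 7 + 14 + 6 + 14 + 8 + 12 = 65.
Total exposure: 7 days.
Posterior: α' = 33 + 65 = 98, β' = 15 + 7 = 22.
The posterior predictive for a window of length T is Negative Binomial with variance T·α'·(β'+T)/β'² = 5·98·27/484 = 6615/242.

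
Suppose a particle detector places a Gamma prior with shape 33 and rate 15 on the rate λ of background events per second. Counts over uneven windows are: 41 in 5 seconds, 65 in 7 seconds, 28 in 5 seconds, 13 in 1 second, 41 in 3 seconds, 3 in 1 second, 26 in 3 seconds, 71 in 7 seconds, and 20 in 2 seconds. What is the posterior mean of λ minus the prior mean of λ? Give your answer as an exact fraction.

Total count: 41 + 65 + 28 + 13 + 41 + 3 + 26 + 71 + 20 = 308.
Total exposure: 5 + 7 + 5 + 1 + 3 + 1 + 3 + 7 + 2 = 34 seconds.
Conjugate update: add total count to the shape and total exposure to the rate, giving Gamma(341, 49).
Posterior mean = 341/49 = 341/49; prior mean = 33/15 = 11/5. Difference = 341/49 − 11/5 = 1166/245.

1166/245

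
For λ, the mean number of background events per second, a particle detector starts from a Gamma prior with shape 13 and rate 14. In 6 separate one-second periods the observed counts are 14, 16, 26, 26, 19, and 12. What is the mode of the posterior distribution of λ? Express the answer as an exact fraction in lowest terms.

25/4

Total count: 14 + 16 + 26 + 26 + 19 + 12 = 113.
Total exposure: 6 seconds.
The Gamma prior is conjugate for the Poisson rate, so λ | data ~ Gamma(13+113, 14+6) = Gamma(126, 20).
Posterior mode = (α'−1)/β' = 125/20 = 25/4.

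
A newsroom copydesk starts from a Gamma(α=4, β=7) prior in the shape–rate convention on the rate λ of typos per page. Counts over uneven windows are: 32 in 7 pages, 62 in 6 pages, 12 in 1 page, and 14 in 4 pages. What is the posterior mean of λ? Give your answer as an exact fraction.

Total count: 32 + 62 + 12 + 14 = 120.
Total exposure: 7 + 6 + 1 + 4 = 18 pages.
Conjugate update: add total count to the shape and total exposure to the rate, giving Gamma(124, 25).
Posterior mean = α'/β' = 124/25.

124/25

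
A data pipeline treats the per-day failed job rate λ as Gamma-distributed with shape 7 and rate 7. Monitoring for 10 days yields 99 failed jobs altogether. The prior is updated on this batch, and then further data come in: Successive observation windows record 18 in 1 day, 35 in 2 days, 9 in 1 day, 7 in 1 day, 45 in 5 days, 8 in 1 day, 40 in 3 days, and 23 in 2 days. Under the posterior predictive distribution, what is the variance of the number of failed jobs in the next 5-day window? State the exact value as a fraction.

18430/363

Total count 99 over total exposure 10 days.
After the first batch: Gamma(7 + 99, 7 + 10) = Gamma(106, 17).
Total count: 18 + 35 + 9 + 7 + 45 + 8 + 40 + 23 = 185.
Total exposure: 1 + 2 + 1 + 1 + 5 + 1 + 3 + 2 = 16 days.
After the second batch: Gamma(106 + 185, 17 + 16) = Gamma(291, 33).
The posterior predictive for a window of length T is Negative Binomial with variance T·α'·(β'+T)/β'² = 5·291·38/1089 = 18430/363.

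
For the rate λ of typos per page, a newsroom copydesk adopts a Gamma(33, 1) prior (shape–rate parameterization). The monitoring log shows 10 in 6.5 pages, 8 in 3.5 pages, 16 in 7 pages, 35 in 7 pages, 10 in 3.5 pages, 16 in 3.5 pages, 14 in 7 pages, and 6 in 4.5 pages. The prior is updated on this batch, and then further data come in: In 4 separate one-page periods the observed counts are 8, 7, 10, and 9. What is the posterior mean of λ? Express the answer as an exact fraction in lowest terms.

Total count: 10 + 8 + 16 + 35 + 10 + 16 + 14 + 6 = 115.
Total exposure: 6.5 + 3.5 + 7 + 7 + 3.5 + 3.5 + 7 + 4.5 = 42.5 pages.
After the first batch: Gamma(33 + 115, 1 + 42.5) = Gamma(148, 87/2).
Total count: 8 + 7 + 10 + 9 = 34.
Total exposure: 4 pages.
After the second batch: Gamma(148 + 34, 87/2 + 4) = Gamma(182, 95/2).
Posterior mean = α'/β' = 182/(95/2) = 364/95.

364/95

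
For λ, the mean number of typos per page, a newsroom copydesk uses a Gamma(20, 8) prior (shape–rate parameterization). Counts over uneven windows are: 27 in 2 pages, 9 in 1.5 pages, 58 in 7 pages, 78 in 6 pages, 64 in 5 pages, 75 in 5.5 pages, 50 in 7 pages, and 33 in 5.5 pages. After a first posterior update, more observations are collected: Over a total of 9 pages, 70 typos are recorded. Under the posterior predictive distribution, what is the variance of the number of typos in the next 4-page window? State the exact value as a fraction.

Total count: 27 + 9 + 58 + 78 + 64 + 75 + 50 + 33 = 394.
Total exposure: 2 + 1.5 + 7 + 6 + 5 + 5.5 + 7 + 5.5 = 39.5 pages.
After the first batch: Gamma(20 + 394, 8 + 39.5) = Gamma(414, 95/2).
Total count 70 over total exposure 9 pages.
After the second batch: Gamma(414 + 70, 95/2 + 9) = Gamma(484, 113/2).
The posterior predictive for a window of length T is Negative Binomial with variance T·α'·(β'+T)/β'² = 4·484·(121/2)/(12769/4) = 468512/12769.

468512/12769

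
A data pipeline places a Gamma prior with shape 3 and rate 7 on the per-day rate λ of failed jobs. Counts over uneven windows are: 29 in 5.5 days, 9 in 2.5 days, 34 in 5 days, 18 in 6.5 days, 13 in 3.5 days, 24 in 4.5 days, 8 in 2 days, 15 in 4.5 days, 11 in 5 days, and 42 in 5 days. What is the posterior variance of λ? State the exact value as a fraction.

Total count: 29 + 9 + 34 + 18 + 13 + 24 + 8 + 15 + 11 + 42 = 203.
Total exposure: 5.5 + 2.5 + 5 + 6.5 + 3.5 + 4.5 + 2 + 4.5 + 5 + 5 = 44 days.
Posterior: α' = 3 + 203 = 206, β' = 7 + 44 = 51.
Posterior variance = α'/β'² = 206/2601.

206/2601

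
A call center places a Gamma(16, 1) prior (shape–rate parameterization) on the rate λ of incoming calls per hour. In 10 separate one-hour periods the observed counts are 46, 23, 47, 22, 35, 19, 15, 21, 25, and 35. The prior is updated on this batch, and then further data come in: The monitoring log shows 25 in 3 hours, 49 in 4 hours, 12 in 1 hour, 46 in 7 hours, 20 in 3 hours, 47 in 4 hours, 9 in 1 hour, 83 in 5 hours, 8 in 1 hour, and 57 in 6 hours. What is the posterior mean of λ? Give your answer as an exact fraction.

Total count: 46 + 23 + 47 + 22 + 35 + 19 + 15 + 21 + 25 + 35 = 288.
Total exposure: 10 hours.
After the first batch: Gamma(16 + 288, 1 + 10) = Gamma(304, 11).
Total count: 25 + 49 + 12 + 46 + 20 + 47 + 9 + 83 + 8 + 57 = 356.
Total exposure: 3 + 4 + 1 + 7 + 3 + 4 + 1 + 5 + 1 + 6 = 35 hours.
After the second batch: Gamma(304 + 356, 11 + 35) = Gamma(660, 46).
Posterior mean = α'/β' = 660/46 = 330/23.

330/23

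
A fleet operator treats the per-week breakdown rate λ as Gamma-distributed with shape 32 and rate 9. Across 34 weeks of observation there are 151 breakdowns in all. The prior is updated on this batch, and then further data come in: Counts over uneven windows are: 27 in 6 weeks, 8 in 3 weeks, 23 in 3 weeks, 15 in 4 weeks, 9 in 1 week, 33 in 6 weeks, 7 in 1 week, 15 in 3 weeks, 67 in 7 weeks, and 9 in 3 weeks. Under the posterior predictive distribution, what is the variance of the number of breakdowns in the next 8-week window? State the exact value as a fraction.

Total count 151 over total exposure 34 weeks.
After the first batch: Gamma(32 + 151, 9 + 34) = Gamma(183, 43).
Total count: 27 + 8 + 23 + 15 + 9 + 33 + 7 + 15 + 67 + 9 = 213.
Total exposure: 6 + 3 + 3 + 4 + 1 + 6 + 1 + 3 + 7 + 3 = 37 weeks.
After the second batch: Gamma(183 + 213, 43 + 37) = Gamma(396, 80).
The posterior predictive for a window of length T is Negative Binomial with variance T·α'·(β'+T)/β'² = 8·396·88/6400 = 1089/25.

1089/25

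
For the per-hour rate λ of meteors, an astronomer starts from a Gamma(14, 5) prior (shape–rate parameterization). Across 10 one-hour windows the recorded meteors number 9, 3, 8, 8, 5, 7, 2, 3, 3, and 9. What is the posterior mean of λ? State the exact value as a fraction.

71/15

Total count: 9 + 3 + 8 + 8 + 5 + 7 + 2 + 3 + 3 + 9 = 57.
Total exposure: 10 hours.
By Gamma–Poisson conjugacy, the posterior is Gamma(α + Σx, β + Σt) = Gamma(14 + 57, 5 + 10) = Gamma(71, 15).
Posterior mean = α'/β' = 71/15.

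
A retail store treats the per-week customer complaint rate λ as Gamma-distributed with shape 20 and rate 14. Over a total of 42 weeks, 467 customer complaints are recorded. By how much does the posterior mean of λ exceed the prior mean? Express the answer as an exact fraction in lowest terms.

407/56

Total count 467 over total exposure 42 weeks.
By Gamma–Poisson conjugacy, the posterior is Gamma(α + Σx, β + Σt) = Gamma(20 + 467, 14 + 42) = Gamma(487, 56).
Posterior mean = 487/56 = 487/56; prior mean = 20/14 = 10/7. Difference = 487/56 − 10/7 = 407/56.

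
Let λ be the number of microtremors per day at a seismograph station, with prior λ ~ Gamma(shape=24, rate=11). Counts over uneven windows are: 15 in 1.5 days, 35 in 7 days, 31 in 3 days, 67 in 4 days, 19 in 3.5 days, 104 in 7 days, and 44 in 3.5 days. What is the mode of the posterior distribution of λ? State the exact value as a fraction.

Total count: 15 + 35 + 31 + 67 + 19 + 104 + 44 = 315.
Total exposure: 1.5 + 7 + 3 + 4 + 3.5 + 7 + 3.5 = 29.5 days.
Gamma(α, β) with Poisson data over total exposure Σt gives posterior Gamma(α+Σx, β+Σt) = Gamma(339, 81/2).
Posterior mode = (α'−1)/β' = 338/(81/2) = 676/81.

676/81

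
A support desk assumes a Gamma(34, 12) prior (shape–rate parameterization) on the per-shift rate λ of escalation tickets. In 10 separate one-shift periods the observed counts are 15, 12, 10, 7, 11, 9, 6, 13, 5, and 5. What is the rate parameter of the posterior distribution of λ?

Total count: 15 + 12 + 10 + 7 + 11 + 9 + 6 + 13 + 5 + 5 = 93.
Total exposure: 10 shifts.
Conjugate update: add total count to the shape and total exposure to the rate, giving Gamma(127, 22).

22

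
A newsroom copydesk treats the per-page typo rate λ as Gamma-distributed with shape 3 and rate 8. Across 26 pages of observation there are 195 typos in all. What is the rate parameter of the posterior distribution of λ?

Total count 195 over total exposure 26 pages.
The Gamma prior is conjugate for the Poisson rate, so λ | data ~ Gamma(3+195, 8+26) = Gamma(198, 34).

34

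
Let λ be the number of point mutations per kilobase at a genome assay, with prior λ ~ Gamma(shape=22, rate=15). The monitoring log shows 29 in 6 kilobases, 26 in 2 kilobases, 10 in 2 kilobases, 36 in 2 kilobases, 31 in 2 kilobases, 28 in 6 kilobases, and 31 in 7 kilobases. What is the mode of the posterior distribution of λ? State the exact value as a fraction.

106/21

Total count: 29 + 26 + 10 + 36 + 31 + 28 + 31 = 191.
Total exposure: 6 + 2 + 2 + 2 + 2 + 6 + 7 = 27 kilobases.
By Gamma–Poisson conjugacy, the posterior is Gamma(α + Σx, β + Σt) = Gamma(22 + 191, 15 + 27) = Gamma(213, 42).
Posterior mode = (α'−1)/β' = 212/42 = 106/21.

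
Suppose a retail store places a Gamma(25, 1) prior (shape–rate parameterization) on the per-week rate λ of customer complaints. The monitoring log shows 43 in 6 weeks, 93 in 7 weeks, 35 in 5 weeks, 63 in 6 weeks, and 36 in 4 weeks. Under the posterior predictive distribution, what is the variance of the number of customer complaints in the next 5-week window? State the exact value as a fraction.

50150/841

Total count: 43 + 93 + 35 + 63 + 36 = 270.
Total exposure: 6 + 7 + 5 + 6 + 4 = 28 weeks.
Posterior: α' = 25 + 270 = 295, β' = 1 + 28 = 29.
The posterior predictive for a window of length T is Negative Binomial with variance T·α'·(β'+T)/β'² = 5·295·34/841 = 50150/841.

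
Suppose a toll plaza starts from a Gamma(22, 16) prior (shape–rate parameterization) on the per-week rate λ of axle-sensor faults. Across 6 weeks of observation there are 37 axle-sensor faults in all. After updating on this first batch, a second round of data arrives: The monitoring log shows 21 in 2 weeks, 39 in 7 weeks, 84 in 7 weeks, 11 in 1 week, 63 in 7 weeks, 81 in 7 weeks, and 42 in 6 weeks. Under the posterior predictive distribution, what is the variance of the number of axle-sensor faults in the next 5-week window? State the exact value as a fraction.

Total count 37 over total exposure 6 weeks.
After the first batch: Gamma(22 + 37, 16 + 6) = Gamma(59, 22).
Total count: 21 + 39 + 84 + 11 + 63 + 81 + 42 = 341.
Total exposure: 2 + 7 + 7 + 1 + 7 + 7 + 6 = 37 weeks.
After the second batch: Gamma(59 + 341, 22 + 37) = Gamma(400, 59).
The posterior predictive for a window of length T is Negative Binomial with variance T·α'·(β'+T)/β'² = 5·400·64/3481 = 128000/3481.

128000/3481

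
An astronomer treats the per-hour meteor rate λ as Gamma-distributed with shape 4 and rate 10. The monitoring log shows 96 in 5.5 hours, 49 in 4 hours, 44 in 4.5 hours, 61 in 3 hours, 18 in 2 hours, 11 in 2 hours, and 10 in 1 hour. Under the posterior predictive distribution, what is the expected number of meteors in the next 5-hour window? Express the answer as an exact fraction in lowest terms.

Total count: 96 + 49 + 44 + 61 + 18 + 11 + 10 = 289.
Total exposure: 5.5 + 4 + 4.5 + 3 + 2 + 2 + 1 = 22 hours.
Posterior: α' = 4 + 289 = 293, β' = 10 + 22 = 32.
Predictive mean over a 5-hour window = T·E[λ|data] = 5·293/32 = 1465/32.

1465/32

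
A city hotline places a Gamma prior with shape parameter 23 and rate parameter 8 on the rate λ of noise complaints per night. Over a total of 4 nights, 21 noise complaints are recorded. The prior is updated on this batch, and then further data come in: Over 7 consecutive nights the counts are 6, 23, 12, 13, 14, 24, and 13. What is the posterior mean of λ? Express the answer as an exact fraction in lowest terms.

Total count 21 over total exposure 4 nights.
After the first batch: Gamma(23 + 21, 8 + 4) = Gamma(44, 12).
Total count: 6 + 23 + 12 + 13 + 14 + 24 + 13 = 105.
Total exposure: 7 nights.
After the second batch: Gamma(44 + 105, 12 + 7) = Gamma(149, 19).
Posterior mean = α'/β' = 149/19.

149/19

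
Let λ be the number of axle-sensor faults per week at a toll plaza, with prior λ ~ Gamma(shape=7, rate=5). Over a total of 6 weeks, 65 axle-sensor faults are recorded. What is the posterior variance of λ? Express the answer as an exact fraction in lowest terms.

72/121

Total count 65 over total exposure 6 weeks.
Posterior: α' = 7 + 65 = 72, β' = 5 + 6 = 11.
Posterior variance = α'/β'² = 72/121.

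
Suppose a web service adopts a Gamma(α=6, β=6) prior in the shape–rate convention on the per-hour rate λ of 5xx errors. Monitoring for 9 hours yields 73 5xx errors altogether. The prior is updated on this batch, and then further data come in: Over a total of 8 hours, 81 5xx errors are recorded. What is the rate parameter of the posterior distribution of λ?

23

Total count 73 over total exposure 9 hours.
After the first batch: Gamma(6 + 73, 6 + 9) = Gamma(79, 15).
Total count 81 over total exposure 8 hours.
After the second batch: Gamma(79 + 81, 15 + 8) = Gamma(160, 23).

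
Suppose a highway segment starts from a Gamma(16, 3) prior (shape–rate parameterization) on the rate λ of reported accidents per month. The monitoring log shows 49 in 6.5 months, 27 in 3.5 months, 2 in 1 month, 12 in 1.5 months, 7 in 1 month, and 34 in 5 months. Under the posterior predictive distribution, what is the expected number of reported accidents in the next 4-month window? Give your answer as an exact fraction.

1176/43

Total count: 49 + 27 + 2 + 12 + 7 + 34 = 131.
Total exposure: 6.5 + 3.5 + 1 + 1.5 + 1 + 5 = 18.5 months.
Gamma(α, β) with Poisson data over total exposure Σt gives posterior Gamma(α+Σx, β+Σt) = Gamma(147, 43/2).
Predictive mean over a 4-month window = T·E[λ|data] = 4·147/(43/2) = 1176/43.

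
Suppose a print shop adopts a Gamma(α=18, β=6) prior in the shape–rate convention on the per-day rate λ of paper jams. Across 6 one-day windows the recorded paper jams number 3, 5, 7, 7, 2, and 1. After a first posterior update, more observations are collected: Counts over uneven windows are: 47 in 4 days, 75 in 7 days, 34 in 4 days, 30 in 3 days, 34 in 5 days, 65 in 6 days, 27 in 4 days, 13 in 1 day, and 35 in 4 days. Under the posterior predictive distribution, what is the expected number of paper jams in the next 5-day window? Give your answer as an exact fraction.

403/10

Total count: 3 + 5 + 7 + 7 + 2 + 1 = 25.
Total exposure: 6 days.
After the first batch: Gamma(18 + 25, 6 + 6) = Gamma(43, 12).
Total count: 47 + 75 + 34 + 30 + 34 + 65 + 27 + 13 + 35 = 360.
Total exposure: 4 + 7 + 4 + 3 + 5 + 6 + 4 + 1 + 4 = 38 days.
After the second batch: Gamma(43 + 360, 12 + 38) = Gamma(403, 50).
Predictive mean over a 5-day window = T·E[λ|data] = 5·403/50 = 403/10.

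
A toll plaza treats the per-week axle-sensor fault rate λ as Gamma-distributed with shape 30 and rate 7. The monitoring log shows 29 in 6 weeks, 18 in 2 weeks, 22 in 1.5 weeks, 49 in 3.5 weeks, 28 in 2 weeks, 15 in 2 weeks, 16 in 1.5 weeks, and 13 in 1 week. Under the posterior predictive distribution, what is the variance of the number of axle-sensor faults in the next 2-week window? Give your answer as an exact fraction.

50160/2809

Total count: 29 + 18 + 22 + 49 + 28 + 15 + 16 + 13 = 190.
Total exposure: 6 + 2 + 1.5 + 3.5 + 2 + 2 + 1.5 + 1 = 19.5 weeks.
Conjugate update: add total count to the shape and total exposure to the rate, giving Gamma(220, 53/2).
The posterior predictive for a window of length T is Negative Binomial with variance T·α'·(β'+T)/β'² = 2·220·(57/2)/(2809/4) = 50160/2809.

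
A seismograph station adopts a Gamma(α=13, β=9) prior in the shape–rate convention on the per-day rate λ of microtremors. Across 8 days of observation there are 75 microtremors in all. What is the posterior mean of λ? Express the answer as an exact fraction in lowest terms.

88/17

Total count 75 over total exposure 8 days.
Conjugate update: add total count to the shape and total exposure to the rate, giving Gamma(88, 17).
Posterior mean = α'/β' = 88/17.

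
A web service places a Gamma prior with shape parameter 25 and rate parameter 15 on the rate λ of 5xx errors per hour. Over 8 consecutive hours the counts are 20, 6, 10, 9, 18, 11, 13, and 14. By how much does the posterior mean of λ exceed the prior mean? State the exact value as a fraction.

Total count: 20 + 6 + 10 + 9 + 18 + 11 + 13 + 14 = 101.
Total exposure: 8 hours.
The Gamma prior is conjugate for the Poisson rate, so λ | data ~ Gamma(25+101, 15+8) = Gamma(126, 23).
Posterior mean = 126/23 = 126/23; prior mean = 25/15 = 5/3. Difference = 126/23 − 5/3 = 263/69.

263/69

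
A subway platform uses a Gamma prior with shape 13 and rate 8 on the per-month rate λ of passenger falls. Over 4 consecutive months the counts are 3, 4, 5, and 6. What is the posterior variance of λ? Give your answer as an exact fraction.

Total count: 3 + 4 + 5 + 6 = 18.
Total exposure: 4 months.
Conjugate update: add total count to the shape and total exposure to the rate, giving Gamma(31, 12).
Posterior variance = α'/β'² = 31/144.

31/144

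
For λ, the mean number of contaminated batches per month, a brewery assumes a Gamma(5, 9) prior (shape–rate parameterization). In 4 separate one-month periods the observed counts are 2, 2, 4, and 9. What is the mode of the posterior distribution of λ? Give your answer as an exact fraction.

21/13

Total count: 2 + 2 + 4 + 9 = 17.
Total exposure: 4 months.
Gamma(α, β) with Poisson data over total exposure Σt gives posterior Gamma(α+Σx, β+Σt) = Gamma(22, 13).
Posterior mode = (α'−1)/β' = 21/13.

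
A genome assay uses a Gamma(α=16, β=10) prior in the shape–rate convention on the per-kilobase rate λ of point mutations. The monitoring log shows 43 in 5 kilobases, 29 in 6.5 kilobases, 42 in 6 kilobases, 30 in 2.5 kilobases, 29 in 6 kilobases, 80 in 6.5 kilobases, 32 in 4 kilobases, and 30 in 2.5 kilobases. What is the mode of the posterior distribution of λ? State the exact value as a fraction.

330/49

Total count: 43 + 29 + 42 + 30 + 29 + 80 + 32 + 30 = 315.
Total exposure: 5 + 6.5 + 6 + 2.5 + 6 + 6.5 + 4 + 2.5 = 39 kilobases.
The Gamma prior is conjugate for the Poisson rate, so λ | data ~ Gamma(16+315, 10+39) = Gamma(331, 49).
Posterior mode = (α'−1)/β' = 330/49.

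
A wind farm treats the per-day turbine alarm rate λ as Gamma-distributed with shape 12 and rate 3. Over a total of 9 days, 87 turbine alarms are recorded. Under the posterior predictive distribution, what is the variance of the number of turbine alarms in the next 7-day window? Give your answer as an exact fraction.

Total count 87 over total exposure 9 days.
By Gamma–Poisson conjugacy, the posterior is Gamma(α + Σx, β + Σt) = Gamma(12 + 87, 3 + 9) = Gamma(99, 12).
The posterior predictive for a window of length T is Negative Binomial with variance T·α'·(β'+T)/β'² = 7·99·19/144 = 1463/16.

1463/16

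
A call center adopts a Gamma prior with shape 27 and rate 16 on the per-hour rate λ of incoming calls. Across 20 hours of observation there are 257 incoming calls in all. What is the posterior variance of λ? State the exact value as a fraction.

Total count 257 over total exposure 20 hours.
By Gamma–Poisson conjugacy, the posterior is Gamma(α + Σx, β + Σt) = Gamma(27 + 257, 16 + 20) = Gamma(284, 36).
Posterior variance = α'/β'² = 284/1296 = 71/324.

71/324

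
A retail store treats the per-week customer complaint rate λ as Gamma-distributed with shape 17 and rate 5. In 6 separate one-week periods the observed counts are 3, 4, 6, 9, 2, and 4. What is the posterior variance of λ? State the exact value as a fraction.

Total count: 3 + 4 + 6 + 9 + 2 + 4 = 28.
Total exposure: 6 weeks.
The Gamma prior is conjugate for the Poisson rate, so λ | data ~ Gamma(17+28, 5+6) = Gamma(45, 11).
Posterior variance = α'/β'² = 45/121.

45/121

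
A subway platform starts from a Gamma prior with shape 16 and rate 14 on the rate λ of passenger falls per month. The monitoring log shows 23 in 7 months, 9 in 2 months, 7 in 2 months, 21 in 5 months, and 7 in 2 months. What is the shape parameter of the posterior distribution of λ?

Total count: 23 + 9 + 7 + 21 + 7 = 67.
Total exposure: 7 + 2 + 2 + 5 + 2 = 18 months.
Gamma(α, β) with Poisson data over total exposure Σt gives posterior Gamma(α+Σx, β+Σt) = Gamma(83, 32).

83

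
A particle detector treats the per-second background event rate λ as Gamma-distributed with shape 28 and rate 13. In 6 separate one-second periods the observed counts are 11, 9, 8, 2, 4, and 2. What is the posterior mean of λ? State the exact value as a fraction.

Total count: 11 + 9 + 8 + 2 + 4 + 2 = 36.
Total exposure: 6 seconds.
The Gamma prior is conjugate for the Poisson rate, so λ | data ~ Gamma(28+36, 13+6) = Gamma(64, 19).
Posterior mean = α'/β' = 64/19.

64/19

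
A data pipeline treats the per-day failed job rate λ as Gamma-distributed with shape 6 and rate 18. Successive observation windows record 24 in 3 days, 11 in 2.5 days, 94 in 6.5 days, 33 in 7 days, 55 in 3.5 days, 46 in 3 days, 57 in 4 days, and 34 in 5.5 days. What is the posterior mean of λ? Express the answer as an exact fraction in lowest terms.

360/53

Total count: 24 + 11 + 94 + 33 + 55 + 46 + 57 + 34 = 354.
Total exposure: 3 + 2.5 + 6.5 + 7 + 3.5 + 3 + 4 + 5.5 = 35 days.
Conjugate update: add total count to the shape and total exposure to the rate, giving Gamma(360, 53).
Posterior mean = α'/β' = 360/53.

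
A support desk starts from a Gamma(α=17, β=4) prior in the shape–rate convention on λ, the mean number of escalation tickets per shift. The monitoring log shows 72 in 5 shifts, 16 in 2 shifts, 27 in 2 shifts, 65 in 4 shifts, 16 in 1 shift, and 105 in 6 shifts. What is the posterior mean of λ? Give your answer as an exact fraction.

Total count: 72 + 16 + 27 + 65 + 16 + 105 = 301.
Total exposure: 5 + 2 + 2 + 4 + 1 + 6 = 20 shifts.
By Gamma–Poisson conjugacy, the posterior is Gamma(α + Σx, β + Σt) = Gamma(17 + 301, 4 + 20) = Gamma(318, 24).
Posterior mean = α'/β' = 318/24 = 53/4.

53/4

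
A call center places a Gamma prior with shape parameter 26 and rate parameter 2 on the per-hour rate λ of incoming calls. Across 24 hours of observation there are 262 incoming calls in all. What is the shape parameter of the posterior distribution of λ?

288

Total count 262 over total exposure 24 hours.
Conjugate update: add total count to the shape and total exposure to the rate, giving Gamma(288, 26).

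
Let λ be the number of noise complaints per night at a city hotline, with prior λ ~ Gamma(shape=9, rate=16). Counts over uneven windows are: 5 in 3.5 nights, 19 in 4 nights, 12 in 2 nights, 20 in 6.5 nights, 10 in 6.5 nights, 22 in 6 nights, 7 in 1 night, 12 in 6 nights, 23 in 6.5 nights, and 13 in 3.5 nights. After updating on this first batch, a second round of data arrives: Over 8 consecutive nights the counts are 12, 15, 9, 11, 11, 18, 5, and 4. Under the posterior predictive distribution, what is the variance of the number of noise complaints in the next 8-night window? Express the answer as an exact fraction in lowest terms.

Total count: 5 + 19 + 12 + 20 + 10 + 22 + 7 + 12 + 23 + 13 = 143.
Total exposure: 3.5 + 4 + 2 + 6.5 + 6.5 + 6 + 1 + 6 + 6.5 + 3.5 = 45.5 nights.
After the first batch: Gamma(9 + 143, 16 + 45.5) = Gamma(152, 123/2).
Total count: 12 + 15 + 9 + 11 + 11 + 18 + 5 + 4 = 85.
Total exposure: 8 nights.
After the second batch: Gamma(152 + 85, 123/2 + 8) = Gamma(237, 139/2).
The posterior predictive for a window of length T is Negative Binomial with variance T·α'·(β'+T)/β'² = 8·237·(155/2)/(19321/4) = 587760/19321.

587760/19321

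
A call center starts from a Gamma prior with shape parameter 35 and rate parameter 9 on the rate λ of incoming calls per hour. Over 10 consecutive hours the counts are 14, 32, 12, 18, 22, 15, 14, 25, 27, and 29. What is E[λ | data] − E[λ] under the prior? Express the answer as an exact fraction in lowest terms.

1522/171

Total count: 14 + 32 + 12 + 18 + 22 + 15 + 14 + 25 + 27 + 29 = 208.
Total exposure: 10 hours.
Posterior: α' = 35 + 208 = 243, β' = 9 + 10 = 19.
Posterior mean = 243/19 = 243/19; prior mean = 35/9 = 35/9. Difference = 243/19 − 35/9 = 1522/171.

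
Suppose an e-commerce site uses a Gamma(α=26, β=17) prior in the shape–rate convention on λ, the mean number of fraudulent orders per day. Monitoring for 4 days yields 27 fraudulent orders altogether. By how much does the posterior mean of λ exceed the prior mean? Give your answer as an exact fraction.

355/357

Total count 27 over total exposure 4 days.
By Gamma–Poisson conjugacy, the posterior is Gamma(α + Σx, β + Σt) = Gamma(26 + 27, 17 + 4) = Gamma(53, 21).
Posterior mean = 53/21 = 53/21; prior mean = 26/17 = 26/17. Difference = 53/21 − 26/17 = 355/357.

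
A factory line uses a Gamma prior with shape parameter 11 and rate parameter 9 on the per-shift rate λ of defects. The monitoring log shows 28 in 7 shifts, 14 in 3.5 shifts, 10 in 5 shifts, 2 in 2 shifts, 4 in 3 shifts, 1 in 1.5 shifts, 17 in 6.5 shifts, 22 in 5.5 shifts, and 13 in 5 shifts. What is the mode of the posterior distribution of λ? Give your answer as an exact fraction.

121/48

Total count: 28 + 14 + 10 + 2 + 4 + 1 + 17 + 22 + 13 = 111.
Total exposure: 7 + 3.5 + 5 + 2 + 3 + 1.5 + 6.5 + 5.5 + 5 = 39 shifts.
The Gamma prior is conjugate for the Poisson rate, so λ | data ~ Gamma(11+111, 9+39) = Gamma(122, 48).
Posterior mode = (α'−1)/β' = 121/48.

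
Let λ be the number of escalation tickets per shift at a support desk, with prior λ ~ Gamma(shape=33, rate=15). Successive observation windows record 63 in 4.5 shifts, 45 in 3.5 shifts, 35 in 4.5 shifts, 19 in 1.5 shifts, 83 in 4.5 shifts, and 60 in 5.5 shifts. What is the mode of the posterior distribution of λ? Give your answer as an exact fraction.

337/39

Total count: 63 + 45 + 35 + 19 + 83 + 60 = 305.
Total exposure: 4.5 + 3.5 + 4.5 + 1.5 + 4.5 + 5.5 = 24 shifts.
Conjugate update: add total count to the shape and total exposure to the rate, giving Gamma(338, 39).
Posterior mode = (α'−1)/β' = 337/39.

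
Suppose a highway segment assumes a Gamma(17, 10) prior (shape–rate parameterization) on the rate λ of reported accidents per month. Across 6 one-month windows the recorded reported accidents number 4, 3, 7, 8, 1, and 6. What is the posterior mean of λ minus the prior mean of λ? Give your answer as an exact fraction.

47/40

Total count: 4 + 3 + 7 + 8 + 1 + 6 = 29.
Total exposure: 6 months.
The Gamma prior is conjugate for the Poisson rate, so λ | data ~ Gamma(17+29, 10+6) = Gamma(46, 16).
Posterior mean = 46/16 = 23/8; prior mean = 17/10 = 17/10. Difference = 23/8 − 17/10 = 47/40.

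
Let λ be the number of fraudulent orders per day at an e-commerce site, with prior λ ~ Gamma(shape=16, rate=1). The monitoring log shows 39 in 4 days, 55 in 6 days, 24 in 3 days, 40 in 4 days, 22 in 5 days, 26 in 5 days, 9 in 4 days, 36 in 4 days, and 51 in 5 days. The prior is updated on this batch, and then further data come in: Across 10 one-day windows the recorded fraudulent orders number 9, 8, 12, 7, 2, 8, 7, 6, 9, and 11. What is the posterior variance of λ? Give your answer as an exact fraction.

Total count: 39 + 55 + 24 + 40 + 22 + 26 + 9 + 36 + 51 = 302.
Total exposure: 4 + 6 + 3 + 4 + 5 + 5 + 4 + 4 + 5 = 40 days.
After the first batch: Gamma(16 + 302, 1 + 40) = Gamma(318, 41).
Total count: 9 + 8 + 12 + 7 + 2 + 8 + 7 + 6 + 9 + 11 = 79.
Total exposure: 10 days.
After the second batch: Gamma(318 + 79, 41 + 10) = Gamma(397, 51).
Posterior variance = α'/β'² = 397/2601.

397/2601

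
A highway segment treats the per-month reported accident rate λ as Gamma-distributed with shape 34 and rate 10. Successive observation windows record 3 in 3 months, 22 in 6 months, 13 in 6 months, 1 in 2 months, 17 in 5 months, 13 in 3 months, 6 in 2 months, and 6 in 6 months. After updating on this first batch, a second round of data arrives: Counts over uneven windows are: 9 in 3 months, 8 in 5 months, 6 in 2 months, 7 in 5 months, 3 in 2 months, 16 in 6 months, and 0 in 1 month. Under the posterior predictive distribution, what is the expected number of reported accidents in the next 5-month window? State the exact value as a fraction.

Total count: 3 + 22 + 13 + 1 + 17 + 13 + 6 + 6 = 81.
Total exposure: 3 + 6 + 6 + 2 + 5 + 3 + 2 + 6 = 33 months.
After the first batch: Gamma(34 + 81, 10 + 33) = Gamma(115, 43).
Total count: 9 + 8 + 6 + 7 + 3 + 16 + 0 = 49.
Total exposure: 3 + 5 + 2 + 5 + 2 + 6 + 1 = 24 months.
After the second batch: Gamma(115 + 49, 43 + 24) = Gamma(164, 67).
Predictive mean over a 5-month window = T·E[λ|data] = 5·164/67 = 820/67.

820/67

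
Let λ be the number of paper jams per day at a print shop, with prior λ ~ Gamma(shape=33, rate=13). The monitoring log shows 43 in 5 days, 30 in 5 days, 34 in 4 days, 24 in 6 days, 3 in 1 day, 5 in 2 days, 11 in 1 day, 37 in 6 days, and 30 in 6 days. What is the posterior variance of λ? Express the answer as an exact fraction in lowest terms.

Total count: 43 + 30 + 34 + 24 + 3 + 5 + 11 + 37 + 30 = 217.
Total exposure: 5 + 5 + 4 + 6 + 1 + 2 + 1 + 6 + 6 = 36 days.
By Gamma–Poisson conjugacy, the posterior is Gamma(α + Σx, β + Σt) = Gamma(33 + 217, 13 + 36) = Gamma(250, 49).
Posterior variance = α'/β'² = 250/2401.

250/2401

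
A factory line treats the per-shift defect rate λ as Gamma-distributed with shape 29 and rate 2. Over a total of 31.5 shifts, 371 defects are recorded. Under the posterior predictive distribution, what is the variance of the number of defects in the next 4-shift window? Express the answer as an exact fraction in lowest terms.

240000/4489

Total count 371 over total exposure 31.5 shifts.
The Gamma prior is conjugate for the Poisson rate, so λ | data ~ Gamma(29+371, 2+31.5) = Gamma(400, 67/2).
The posterior predictive for a window of length T is Negative Binomial with variance T·α'·(β'+T)/β'² = 4·400·(75/2)/(4489/4) = 240000/4489.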